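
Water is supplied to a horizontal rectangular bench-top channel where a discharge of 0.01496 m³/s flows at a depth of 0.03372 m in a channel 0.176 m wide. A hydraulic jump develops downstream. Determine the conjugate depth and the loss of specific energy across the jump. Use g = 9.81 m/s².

y₂ = 0.1928 m; ΔE = 0.1549 m

q = Q/b = 0.01496/0.176 = 0.08500 m²/s; V₁ = q/y₁ = 2.521 m/s. Fr₁ = V₁/√(g·y₁) = 4.383.
Bélanger equation: y₂/y₁ = ½[√(1 + 8Fr₁²) − 1] = ½[√154.67 − 1] = 5.718.
y₂ = 5.718 × 0.03372 = 0.1928 m.
V₂ = q/y₂ = 0.08500/0.1928 = 0.4408 m/s. E₁ = y₁ + V₁²/2g = 0.3576 m; E₂ = y₂ + V₂²/2g = 0.2027 m. ΔE = E₁ − E₂ = 0.1549 m.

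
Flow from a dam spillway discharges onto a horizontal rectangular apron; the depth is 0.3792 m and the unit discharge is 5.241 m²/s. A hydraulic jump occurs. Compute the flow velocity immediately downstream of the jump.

V₂ = 1.433 m/s

V₁ = q/y₁ = 5.241/0.3792 = 13.82 m/s. Fr₁ = V₁/√(g·y₁) = 13.82/√(9.81×0.3792) = 7.166.
By Bélanger, y₂/y₁ = ½[√(1 + 8Fr₁²) − 1] = ½[√411.81 − 1] = 9.647.
y₂ = 9.647 × 0.3792 = 3.658 m.
V₂ = q/y₂ = 5.241/3.658 = 1.433 m/s.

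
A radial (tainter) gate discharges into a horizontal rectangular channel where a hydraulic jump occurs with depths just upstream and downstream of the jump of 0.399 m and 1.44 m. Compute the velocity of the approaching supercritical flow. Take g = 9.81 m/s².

V₁ = 5.71 m/s

For a rectangular channel the momentum equation gives q² = ½·g·y₁·y₂·(y₁ + y₂) = ½×9.81×0.399×1.44×1.84 = 5.18.
q = √5.18 = 2.28 m²/s.
V₁ = q/y₁ = 2.28/0.399 = 5.71 m/s.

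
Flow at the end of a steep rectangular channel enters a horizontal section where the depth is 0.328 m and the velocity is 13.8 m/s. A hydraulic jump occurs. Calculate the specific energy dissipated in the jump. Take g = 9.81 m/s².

ΔE = 6.54 m

Fr₁ = V₁/√(g·y₁) = 13.8/√(9.81×0.328) = 7.69.
Sequent-depth ratio: y₂/y₁ = ½[√(1 + 8Fr₁²) − 1] = ½[√474.5 − 1] = 10.4.
y₂ = 10.4 × 0.328 = 3.41 m.
q = V₁·y₁ = 13.8 × 0.328 = 4.53 m²/s. V₂ = q/y₂ = 4.53/3.41 = 1.33 m/s. E₁ = y₁ + V₁²/2g = 10.0 m; E₂ = y₂ + V₂²/2g = 3.50 m. ΔE = E₁ − E₂ = 6.54 m.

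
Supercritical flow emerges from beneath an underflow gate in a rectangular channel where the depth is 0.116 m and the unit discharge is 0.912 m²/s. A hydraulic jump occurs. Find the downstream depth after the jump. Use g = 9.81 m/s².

V₁ = q/y₁ = 0.912/0.116 = 7.86 m/s. Fr₁ = V₁/√(g·y₁) = 7.86/√(9.81×0.116) = 7.37.
From the momentum equation for a rectangular channel, y₂/y₁ = ½[√(1 + 8Fr₁²) − 1] = ½[√435.5 − 1] = 9.93.
y₂ = 9.93 × 0.116 = 1.15 m.

y₂ = 1.15 m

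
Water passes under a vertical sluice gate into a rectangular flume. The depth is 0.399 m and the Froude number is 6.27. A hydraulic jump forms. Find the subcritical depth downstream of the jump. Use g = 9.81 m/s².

Fr₁ = 6.27 (given).
Sequent-depth ratio: y₂/y₁ = ½[√(1 + 8Fr₁²) − 1] = ½[√315.5 − 1] = 8.38.
y₂ = 8.38 × 0.399 = 3.34 m.

y₂ = 3.34 m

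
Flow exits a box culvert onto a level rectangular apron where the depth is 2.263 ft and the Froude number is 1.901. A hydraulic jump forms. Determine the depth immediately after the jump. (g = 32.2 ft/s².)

Fr₁ = 1.901 (given).
Sequent-depth ratio: y₂/y₁ = ½[√(1 + 8Fr₁²) − 1] = ½[√29.910 − 1] = 2.235.
y₂ = 2.235 × 2.263 = 5.057 ft.

y₂ = 5.057 ft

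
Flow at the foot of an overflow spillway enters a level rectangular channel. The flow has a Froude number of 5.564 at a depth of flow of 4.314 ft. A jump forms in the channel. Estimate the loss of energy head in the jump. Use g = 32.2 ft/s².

ΔE = 38.01 ft

Fr₁ = 5.564 (given).
By Bélanger, y₂/y₁ = ½[√(1 + 8Fr₁²) − 1] = ½[√248.66 − 1] = 7.385.
y₂ = 7.385 × 4.314 = 31.86 ft.
V₁ = Fr₁·√(g·y₁) = 5.564×√(32.2×4.314) = 65.58 ft/s; q = V₁·y₁ = 282.9 ft²/s. V₂ = q/y₂ = 282.9/31.86 = 8.880 ft/s. E₁ = y₁ + V₁²/2g = 71.09 ft; E₂ = y₂ + V₂²/2g = 33.08 ft. ΔE = E₁ − E₂ = 38.01 ft.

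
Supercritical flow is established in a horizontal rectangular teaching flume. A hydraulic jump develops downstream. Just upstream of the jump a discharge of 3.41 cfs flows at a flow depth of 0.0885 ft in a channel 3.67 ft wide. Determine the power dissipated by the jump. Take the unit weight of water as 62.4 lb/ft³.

P = 0.402 hp

q = Q/b = 3.41/3.67 = 0.929 ft²/s; V₁ = q/y₁ = 10.5 ft/s. Fr₁ = V₁/√(g·y₁) = 6.22.
Sequent-depth ratio: y₂/y₁ = ½[√(1 + 8Fr₁²) − 1] = ½[√310.4 − 1] = 8.31.
y₂ = 8.31 × 0.0885 = 0.735 ft.
Head loss: ΔE = (y₂ − y₁)³/(4y₁y₂) = (0.735 − 0.0885)³/(4×0.0885×0.735) = 0.271/0.260 = 1.04 ft.
P = γ·Q·ΔE/550 = 62.4 × 3.41 × 1.04 / 550 = 0.402 hp.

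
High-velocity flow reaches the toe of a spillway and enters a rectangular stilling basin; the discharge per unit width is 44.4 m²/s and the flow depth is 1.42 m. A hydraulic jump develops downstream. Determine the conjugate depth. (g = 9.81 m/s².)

y₂ = 16.1 m

V₁ = q/y₁ = 44.4/1.42 = 31.3 m/s. Fr₁ = V₁/√(g·y₁) = 31.3/√(9.81×1.42) = 8.38.
Sequent-depth ratio: y₂/y₁ = ½[√(1 + 8Fr₁²) − 1] = ½[√562.5 − 1] = 11.4.
y₂ = 11.4 × 1.42 = 16.1 m.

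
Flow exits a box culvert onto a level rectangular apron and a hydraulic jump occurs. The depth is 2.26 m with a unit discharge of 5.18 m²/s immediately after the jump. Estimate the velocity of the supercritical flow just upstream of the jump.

V₂ = q/y₂ = 5.18/2.26 = 2.29 m/s; Fr₂ = V₂/√(g·y₂) = 0.487.
Applying the sequent-depth relation in reverse, y₁/y₂ = ½[√(1 + 8Fr₂²) − 1] = ½[√2.896 − 1] = 0.351.
y₁ = 0.351 × 2.26 = 0.793 m.
V₁ = q/y₁ = 5.18/0.793 = 6.53 m/s.

V₁ = 6.53 m/s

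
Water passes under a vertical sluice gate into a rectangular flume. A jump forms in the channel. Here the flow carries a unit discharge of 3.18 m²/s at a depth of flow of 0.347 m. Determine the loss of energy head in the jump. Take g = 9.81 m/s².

V₁ = q/y₁ = 3.18/0.347 = 9.16 m/s. Fr₁ = V₁/√(g·y₁) = 9.16/√(9.81×0.347) = 4.97.
Sequent-depth ratio: y₂/y₁ = ½[√(1 + 8Fr₁²) − 1] = ½[√198.4 − 1] = 6.54.
y₂ = 6.54 × 0.347 = 2.27 m.
V₂ = q/y₂ = 3.18/2.27 = 1.40 m/s. E₁ = y₁ + V₁²/2g = 4.63 m; E₂ = y₂ + V₂²/2g = 2.37 m. ΔE = E₁ − E₂ = 2.26 m.

ΔE = 2.26 m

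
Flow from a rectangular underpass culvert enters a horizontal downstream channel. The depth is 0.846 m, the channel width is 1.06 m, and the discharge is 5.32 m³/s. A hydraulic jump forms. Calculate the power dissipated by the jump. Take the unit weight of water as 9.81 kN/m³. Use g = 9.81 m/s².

q = Q/b = 5.32/1.06 = 5.02 m²/s; V₁ = q/y₁ = 5.93 m/s. Fr₁ = V₁/√(g·y₁) = 2.06.
Conjugate-depth relation: y₂/y₁ = ½[√(1 + 8Fr₁²) − 1] = ½[√34.93 − 1] = 2.45.
y₂ = 2.45 × 0.846 = 2.08 m.
V₂ = q/y₂ = 5.02/2.08 = 2.42 m/s. E₁ = y₁ + V₁²/2g = 2.64 m; E₂ = y₂ + V₂²/2g = 2.37 m. ΔE = E₁ − E₂ = 0.265 m.
P = γ·Q·ΔE = 9.81 × 5.32 × 0.265 = 13.8 kW.

P = 13.8 kW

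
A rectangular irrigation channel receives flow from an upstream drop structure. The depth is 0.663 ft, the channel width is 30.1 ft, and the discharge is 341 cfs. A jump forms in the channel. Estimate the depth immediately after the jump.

q = Q/b = 341/30.1 = 11.3 ft²/s; V₁ = q/y₁ = 17.1 ft/s. Fr₁ = V₁/√(g·y₁) = 3.70.
Conjugate-depth relation: y₂/y₁ = ½[√(1 + 8Fr₁²) − 1] = ½[√110.4 − 1] = 4.75.
y₂ = 4.75 × 0.663 = 3.15 ft.

y₂ = 3.15 ft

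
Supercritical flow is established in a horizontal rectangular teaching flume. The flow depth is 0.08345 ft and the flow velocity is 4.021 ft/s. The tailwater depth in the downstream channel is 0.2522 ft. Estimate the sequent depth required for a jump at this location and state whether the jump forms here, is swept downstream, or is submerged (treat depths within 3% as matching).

Fr₁ = V₁/√(g·y₁) = 4.021/√(32.2×0.08345) = 2.453.
From the momentum equation for a rectangular channel, y₂/y₁ = ½[√(1 + 8Fr₁²) − 1] = ½[√49.137 − 1] = 3.005.
y₂ = 3.005 × 0.08345 = 0.2508 ft.
Tailwater y_tw = 0.2522 ft: y_tw ≈ y₂, so the jump forms here.

y₂ = 0.2508 ft; the jump forms here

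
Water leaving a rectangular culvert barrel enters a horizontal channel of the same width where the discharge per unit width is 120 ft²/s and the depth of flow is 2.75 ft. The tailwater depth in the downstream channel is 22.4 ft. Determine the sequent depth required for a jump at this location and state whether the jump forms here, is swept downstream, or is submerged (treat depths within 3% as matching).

V₁ = q/y₁ = 120/2.75 = 43.6 ft/s. Fr₁ = V₁/√(g·y₁) = 43.6/√(32.2×2.75) = 4.64.
Bélanger equation: y₂/y₁ = ½[√(1 + 8Fr₁²) − 1] = ½[√173.0 − 1] = 6.08.
y₂ = 6.08 × 2.75 = 16.7 ft.
Tailwater y_tw = 22.4 ft: y_tw > y₂, so the jump is submerged.

y₂ = 16.7 ft; the jump is submerged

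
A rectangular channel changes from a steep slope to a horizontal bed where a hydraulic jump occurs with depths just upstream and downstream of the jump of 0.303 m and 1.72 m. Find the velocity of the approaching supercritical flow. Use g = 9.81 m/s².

For a rectangular channel the momentum equation gives q² = ½·g·y₁·y₂·(y₁ + y₂) = ½×9.81×0.303×1.72×2.02 = 5.17.
q = √5.17 = 2.27 m²/s.
V₁ = q/y₁ = 2.27/0.303 = 7.51 m/s.

V₁ = 7.51 m/s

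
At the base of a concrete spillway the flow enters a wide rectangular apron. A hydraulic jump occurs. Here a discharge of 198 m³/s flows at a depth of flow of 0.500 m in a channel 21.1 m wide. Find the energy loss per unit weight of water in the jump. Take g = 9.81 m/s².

ΔE = 12.6 m

q = Q/b = 198/21.1 = 9.38 m²/s; V₁ = q/y₁ = 18.8 m/s. Fr₁ = V₁/√(g·y₁) = 8.47.
Conjugate-depth relation: y₂/y₁ = ½[√(1 + 8Fr₁²) − 1] = ½[√575.5 − 1] = 11.5.
y₂ = 11.5 × 0.500 = 5.75 m.
Head loss: ΔE = (y₂ − y₁)³/(4y₁y₂) = (5.75 − 0.500)³/(4×0.500×5.75) = 144/11.5 = 12.6 m.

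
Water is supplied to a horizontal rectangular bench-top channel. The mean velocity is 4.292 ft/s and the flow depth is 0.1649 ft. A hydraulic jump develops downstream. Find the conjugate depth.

y₂ = 0.3597 ft

Fr₁ = V₁/√(g·y₁) = 4.292/√(32.2×0.1649) = 1.863.
Sequent-depth ratio: y₂/y₁ = ½[√(1 + 8Fr₁²) − 1] = ½[√28.754 − 1] = 2.181.
y₂ = 2.181 × 0.1649 = 0.3597 ft.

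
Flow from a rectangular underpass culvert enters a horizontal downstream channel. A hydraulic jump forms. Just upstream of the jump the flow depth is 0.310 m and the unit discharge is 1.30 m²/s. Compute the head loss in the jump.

V₁ = q/y₁ = 1.30/0.310 = 4.19 m/s. Fr₁ = V₁/√(g·y₁) = 4.19/√(9.81×0.310) = 2.40.
Conjugate-depth relation: y₂/y₁ = ½[√(1 + 8Fr₁²) − 1] = ½[√47.26 − 1] = 2.94.
y₂ = 2.94 × 0.310 = 0.911 m.
Head loss: ΔE = (y₂ − y₁)³/(4y₁y₂) = (0.911 − 0.310)³/(4×0.310×0.911) = 0.217/1.13 = 0.192 m.

ΔE = 0.192 m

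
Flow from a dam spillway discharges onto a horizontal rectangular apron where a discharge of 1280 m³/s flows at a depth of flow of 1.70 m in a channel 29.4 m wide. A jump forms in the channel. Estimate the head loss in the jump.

ΔE = 20.4 m

q = Q/b = 1280/29.4 = 43.5 m²/s; V₁ = q/y₁ = 25.6 m/s. Fr₁ = V₁/√(g·y₁) = 6.27.
Conjugate-depth relation: y₂/y₁ = ½[√(1 + 8Fr₁²) − 1] = ½[√315.6 − 1] = 8.38.
y₂ = 8.38 × 1.70 = 14.3 m.
Head loss: ΔE = (y₂ − y₁)³/(4y₁y₂) = (14.3 − 1.70)³/(4×1.70×14.3) = 1977/96.9 = 20.4 m.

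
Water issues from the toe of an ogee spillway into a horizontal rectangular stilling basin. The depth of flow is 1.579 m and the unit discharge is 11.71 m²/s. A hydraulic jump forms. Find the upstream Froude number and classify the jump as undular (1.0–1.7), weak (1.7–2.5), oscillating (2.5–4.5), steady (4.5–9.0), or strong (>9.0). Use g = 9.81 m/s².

Fr₁ = 1.884; weak jump

V₁ = q/y₁ = 11.71/1.579 = 7.416 m/s. Fr₁ = V₁/√(g·y₁) = 7.416/√(9.81×1.579) = 1.884.
Fr₁ = 1.884 lies in the weak range.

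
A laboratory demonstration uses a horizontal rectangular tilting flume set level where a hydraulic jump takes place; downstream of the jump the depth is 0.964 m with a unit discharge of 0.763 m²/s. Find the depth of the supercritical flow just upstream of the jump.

y₁ = 0.114 m

V₂ = q/y₂ = 0.763/0.964 = 0.791 m/s; Fr₂ = V₂/√(g·y₂) = 0.257.
Applying the sequent-depth relation in reverse, y₁/y₂ = ½[√(1 + 8Fr₂²) − 1] = ½[√1.530 − 1] = 0.118.
y₁ = 0.118 × 0.964 = 0.114 m.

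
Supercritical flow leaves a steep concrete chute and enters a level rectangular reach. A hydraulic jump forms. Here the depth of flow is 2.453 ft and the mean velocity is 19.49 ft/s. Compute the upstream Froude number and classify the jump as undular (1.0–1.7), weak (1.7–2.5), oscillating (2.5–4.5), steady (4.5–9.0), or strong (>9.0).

Fr₁ = V₁/√(g·y₁) = 19.49/√(32.2×2.453) = 2.193.
Fr₁ = 2.193 lies in the weak range.

Fr₁ = 2.193; weak jump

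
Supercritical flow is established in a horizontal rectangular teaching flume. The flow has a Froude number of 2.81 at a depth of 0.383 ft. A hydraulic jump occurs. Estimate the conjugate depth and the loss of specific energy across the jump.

Fr₁ = 2.81 (given).
Sequent-depth ratio: y₂/y₁ = ½[√(1 + 8Fr₁²) − 1] = ½[√64.17 − 1] = 3.51.
y₂ = 3.51 × 0.383 = 1.34 ft.
V₁ = Fr₁·√(g·y₁) = 2.81×√(32.2×0.383) = 9.87 ft/s; q = V₁·y₁ = 3.78 ft²/s. V₂ = q/y₂ = 3.78/1.34 = 2.82 ft/s. E₁ = y₁ + V₁²/2g = 1.90 ft; E₂ = y₂ + V₂²/2g = 1.47 ft. ΔE = E₁ − E₂ = 0.430 ft.

y₂ = 1.34 ft; ΔE = 0.430 ft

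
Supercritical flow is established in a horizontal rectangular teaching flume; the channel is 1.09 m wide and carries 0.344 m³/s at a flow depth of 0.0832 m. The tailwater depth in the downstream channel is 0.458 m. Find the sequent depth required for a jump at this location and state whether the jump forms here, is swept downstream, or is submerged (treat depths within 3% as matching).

q = Q/b = 0.344/1.09 = 0.316 m²/s; V₁ = q/y₁ = 3.79 m/s. Fr₁ = V₁/√(g·y₁) = 4.20.
From the momentum equation for a rectangular channel, y₂/y₁ = ½[√(1 + 8Fr₁²) − 1] = ½[√142.0 − 1] = 5.46.
y₂ = 5.46 × 0.0832 = 0.454 m.
Tailwater y_tw = 0.458 m: y_tw ≈ y₂, so the jump forms here.

y₂ = 0.454 m; the jump forms here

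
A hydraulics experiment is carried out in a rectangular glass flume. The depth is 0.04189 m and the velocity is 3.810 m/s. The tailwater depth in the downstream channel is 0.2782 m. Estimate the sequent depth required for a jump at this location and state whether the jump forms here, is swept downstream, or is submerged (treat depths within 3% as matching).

Fr₁ = V₁/√(g·y₁) = 3.810/√(9.81×0.04189) = 5.943.
By Bélanger, y₂/y₁ = ½[√(1 + 8Fr₁²) − 1] = ½[√283.59 − 1] = 7.920.
y₂ = 7.920 × 0.04189 = 0.3318 m.
Tailwater y_tw = 0.2782 m: y_tw < y₂, so the jump is swept downstream.

y₂ = 0.3318 m; the jump is swept downstream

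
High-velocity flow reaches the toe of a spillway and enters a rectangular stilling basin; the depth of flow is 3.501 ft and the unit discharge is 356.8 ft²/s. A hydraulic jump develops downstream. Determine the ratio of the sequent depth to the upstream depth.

y₂/y₁ = 13.08

V₁ = q/y₁ = 356.8/3.501 = 101.9 ft/s. Fr₁ = V₁/√(g·y₁) = 101.9/√(32.2×3.501) = 9.599.
By Bélanger, y₂/y₁ = ½[√(1 + 8Fr₁²) − 1] = ½[√738.07 − 1] = 13.08.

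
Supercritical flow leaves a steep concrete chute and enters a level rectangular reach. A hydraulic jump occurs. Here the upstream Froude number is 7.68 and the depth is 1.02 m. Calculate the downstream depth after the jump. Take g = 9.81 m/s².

Fr₁ = 7.68 (given).
Bélanger equation: y₂/y₁ = ½[√(1 + 8Fr₁²) − 1] = ½[√472.9 − 1] = 10.4.
y₂ = 10.4 × 1.02 = 10.6 m.

y₂ = 10.6 m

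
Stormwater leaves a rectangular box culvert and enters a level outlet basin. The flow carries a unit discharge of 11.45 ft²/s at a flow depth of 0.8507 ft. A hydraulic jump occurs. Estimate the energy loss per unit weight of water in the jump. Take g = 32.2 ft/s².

ΔE = 0.6863 ft

V₁ = q/y₁ = 11.45/0.8507 = 13.46 ft/s. Fr₁ = V₁/√(g·y₁) = 13.46/√(32.2×0.8507) = 2.572.
Bélanger equation: y₂/y₁ = ½[√(1 + 8Fr₁²) − 1] = ½[√53.907 − 1] = 3.171.
y₂ = 3.171 × 0.8507 = 2.698 ft.
V₂ = q/y₂ = 11.45/2.698 = 4.244 ft/s. E₁ = y₁ + V₁²/2g = 3.664 ft; E₂ = y₂ + V₂²/2g = 2.977 ft. ΔE = E₁ − E₂ = 0.6863 ft.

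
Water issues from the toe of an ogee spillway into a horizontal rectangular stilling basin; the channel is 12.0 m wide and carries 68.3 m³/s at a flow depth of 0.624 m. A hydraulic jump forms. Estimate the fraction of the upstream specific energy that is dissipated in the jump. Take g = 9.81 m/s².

ΔE/E₁ = 0.353 (35.3%)

q = Q/b = 68.3/12.0 = 5.69 m²/s; V₁ = q/y₁ = 9.12 m/s. Fr₁ = V₁/√(g·y₁) = 3.69.
Conjugate-depth relation: y₂/y₁ = ½[√(1 + 8Fr₁²) − 1] = ½[√109.7 − 1] = 4.74.
y₂ = 4.74 × 0.624 = 2.96 m.
E₁ = y₁ + V₁²/2g = 4.86 m. ΔE = (y₂ − y₁)³/(4y₁y₂) = 1.72 m. ΔE/E₁ = 1.72/4.86 = 0.353.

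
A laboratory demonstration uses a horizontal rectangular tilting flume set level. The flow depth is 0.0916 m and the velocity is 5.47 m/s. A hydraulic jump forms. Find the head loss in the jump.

ΔE = 0.888 m

Fr₁ = V₁/√(g·y₁) = 5.47/√(9.81×0.0916) = 5.77.
By Bélanger, y₂/y₁ = ½[√(1 + 8Fr₁²) − 1] = ½[√267.4 − 1] = 7.68.
y₂ = 7.68 × 0.0916 = 0.703 m.
q = V₁·y₁ = 5.47 × 0.0916 = 0.501 m²/s. V₂ = q/y₂ = 0.501/0.703 = 0.713 m/s. E₁ = y₁ + V₁²/2g = 1.62 m; E₂ = y₂ + V₂²/2g = 0.729 m. ΔE = E₁ − E₂ = 0.888 m.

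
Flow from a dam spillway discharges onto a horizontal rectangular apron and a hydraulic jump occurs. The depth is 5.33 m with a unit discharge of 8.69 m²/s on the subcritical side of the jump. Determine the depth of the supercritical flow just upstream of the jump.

V₂ = q/y₂ = 8.69/5.33 = 1.63 m/s; Fr₂ = V₂/√(g·y₂) = 0.225.
Applying the sequent-depth relation in reverse, y₁/y₂ = ½[√(1 + 8Fr₂²) − 1] = ½[√1.407 − 1] = 0.0930.
y₁ = 0.0930 × 5.33 = 0.496 m.

y₁ = 0.496 m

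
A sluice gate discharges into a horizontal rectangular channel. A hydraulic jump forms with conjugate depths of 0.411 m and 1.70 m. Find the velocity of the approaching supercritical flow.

For a rectangular channel the momentum equation gives q² = ½·g·y₁·y₂·(y₁ + y₂) = ½×9.81×0.411×1.70×2.11 = 7.23.
q = √7.23 = 2.69 m²/s.
V₁ = q/y₁ = 2.69/0.411 = 6.54 m/s.

V₁ = 6.54 m/s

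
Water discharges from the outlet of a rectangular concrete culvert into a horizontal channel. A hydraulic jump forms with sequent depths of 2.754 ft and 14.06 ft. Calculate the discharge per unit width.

q = 102.4 ft²/s

For a rectangular channel the momentum equation gives q² = ½·g·y₁·y₂·(y₁ + y₂) = ½×32.2×2.754×14.06×16.81 = 10482.
q = √10482 = 102.4 ft²/s.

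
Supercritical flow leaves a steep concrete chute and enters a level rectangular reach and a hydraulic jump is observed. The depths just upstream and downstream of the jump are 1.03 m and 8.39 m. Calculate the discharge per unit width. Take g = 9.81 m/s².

q = 20.0 m²/s

For a rectangular channel the momentum equation gives q² = ½·g·y₁·y₂·(y₁ + y₂) = ½×9.81×1.03×8.39×9.42 = 399.
q = √399 = 20.0 m²/s.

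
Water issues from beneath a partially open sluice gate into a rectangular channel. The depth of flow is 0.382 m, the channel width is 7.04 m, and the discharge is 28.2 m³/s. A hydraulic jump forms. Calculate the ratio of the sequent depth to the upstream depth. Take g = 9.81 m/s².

q = Q/b = 28.2/7.04 = 4.01 m²/s; V₁ = q/y₁ = 10.5 m/s. Fr₁ = V₁/√(g·y₁) = 5.42.
Bélanger equation: y₂/y₁ = ½[√(1 + 8Fr₁²) − 1] = ½[√235.7 − 1] = 7.18.

y₂/y₁ = 7.18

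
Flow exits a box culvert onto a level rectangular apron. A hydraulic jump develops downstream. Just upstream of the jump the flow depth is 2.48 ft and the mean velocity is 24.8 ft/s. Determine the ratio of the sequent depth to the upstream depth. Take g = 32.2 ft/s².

y₂/y₁ = 3.46

Fr₁ = V₁/√(g·y₁) = 24.8/√(32.2×2.48) = 2.78.
From the momentum equation for a rectangular channel, y₂/y₁ = ½[√(1 + 8Fr₁²) − 1] = ½[√62.61 − 1] = 3.46.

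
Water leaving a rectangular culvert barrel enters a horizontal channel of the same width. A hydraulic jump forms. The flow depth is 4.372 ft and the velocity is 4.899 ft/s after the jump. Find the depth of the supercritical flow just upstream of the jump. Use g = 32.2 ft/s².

y₁ = 1.175 ft

Fr₂ = V₂/√(g·y₂) = 4.899/√(32.2×4.372) = 0.4129.
The Bélanger relation is symmetric: y₁/y₂ = ½[√(1 + 8Fr₂²) − 1] = ½[√2.3639 − 1] = 0.2687.
y₁ = 0.2687 × 4.372 = 1.175 ft.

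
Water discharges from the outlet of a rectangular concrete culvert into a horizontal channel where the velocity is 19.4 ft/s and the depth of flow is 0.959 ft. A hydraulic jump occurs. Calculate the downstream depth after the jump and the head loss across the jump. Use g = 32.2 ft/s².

Fr₁ = V₁/√(g·y₁) = 19.4/√(32.2×0.959) = 3.49.
By Bélanger, y₂/y₁ = ½[√(1 + 8Fr₁²) − 1] = ½[√98.50 − 1] = 4.46.
y₂ = 4.46 × 0.959 = 4.28 ft.
Head loss: ΔE = (y₂ − y₁)³/(4y₁y₂) = (4.28 − 0.959)³/(4×0.959×4.28) = 36.6/16.4 = 2.23 ft.

y₂ = 4.28 ft; ΔE = 2.23 ft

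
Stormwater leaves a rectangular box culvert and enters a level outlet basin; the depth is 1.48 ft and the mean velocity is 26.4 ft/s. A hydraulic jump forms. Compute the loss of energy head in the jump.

ΔE = 4.56 ft

Fr₁ = V₁/√(g·y₁) = 26.4/√(32.2×1.48) = 3.82.
By Bélanger, y₂/y₁ = ½[√(1 + 8Fr₁²) − 1] = ½[√118.0 − 1] = 4.93.
y₂ = 4.93 × 1.48 = 7.30 ft.
q = V₁·y₁ = 26.4 × 1.48 = 39.1 ft²/s. V₂ = q/y₂ = 39.1/7.30 = 5.35 ft/s. E₁ = y₁ + V₁²/2g = 12.3 ft; E₂ = y₂ + V₂²/2g = 7.74 ft. ΔE = E₁ − E₂ = 4.56 ft.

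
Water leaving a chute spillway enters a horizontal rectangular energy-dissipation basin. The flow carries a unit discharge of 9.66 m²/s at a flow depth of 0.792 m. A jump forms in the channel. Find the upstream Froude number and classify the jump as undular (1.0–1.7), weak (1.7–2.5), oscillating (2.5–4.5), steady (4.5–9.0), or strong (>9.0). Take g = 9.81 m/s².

V₁ = q/y₁ = 9.66/0.792 = 12.2 m/s. Fr₁ = V₁/√(g·y₁) = 12.2/√(9.81×0.792) = 4.38.
Fr₁ = 4.38 lies in the oscillating range.

Fr₁ = 4.38; oscillating jump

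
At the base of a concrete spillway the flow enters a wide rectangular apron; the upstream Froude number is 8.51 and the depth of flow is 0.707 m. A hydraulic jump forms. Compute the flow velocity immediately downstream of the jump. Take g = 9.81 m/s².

Fr₁ = 8.51 (given).
Bélanger equation: y₂/y₁ = ½[√(1 + 8Fr₁²) − 1] = ½[√580.4 − 1] = 11.5.
y₂ = 11.5 × 0.707 = 8.16 m.
V₁ = Fr₁·√(g·y₁) = 8.51×√(9.81×0.707) = 22.4 m/s; q = V₁·y₁ = 15.8 m²/s.
V₂ = q/y₂ = 15.8/8.16 = 1.94 m/s.

V₂ = 1.94 m/s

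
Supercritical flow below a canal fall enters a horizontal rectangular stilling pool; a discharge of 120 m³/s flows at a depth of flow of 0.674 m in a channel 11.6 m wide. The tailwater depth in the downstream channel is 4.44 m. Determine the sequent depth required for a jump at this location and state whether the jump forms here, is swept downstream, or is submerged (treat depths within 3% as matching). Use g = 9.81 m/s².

q = Q/b = 120/11.6 = 10.3 m²/s; V₁ = q/y₁ = 15.3 m/s. Fr₁ = V₁/√(g·y₁) = 5.97.
Bélanger equation: y₂/y₁ = ½[√(1 + 8Fr₁²) − 1] = ½[√286.0 − 1] = 7.96.
y₂ = 7.96 × 0.674 = 5.36 m.
Tailwater y_tw = 4.44 m: y_tw < y₂, so the jump is swept downstream.

y₂ = 5.36 m; the jump is swept downstream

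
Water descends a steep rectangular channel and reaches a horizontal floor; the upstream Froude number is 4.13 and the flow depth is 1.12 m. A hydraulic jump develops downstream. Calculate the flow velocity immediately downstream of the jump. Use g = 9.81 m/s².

V₂ = 2.55 m/s

Fr₁ = 4.13 (given).
Conjugate-depth relation: y₂/y₁ = ½[√(1 + 8Fr₁²) − 1] = ½[√137.5 − 1] = 5.36.
y₂ = 5.36 × 1.12 = 6.01 m.
V₁ = Fr₁·√(g·y₁) = 4.13×√(9.81×1.12) = 13.7 m/s; q = V₁·y₁ = 15.3 m²/s.
V₂ = q/y₂ = 15.3/6.01 = 2.55 m/s.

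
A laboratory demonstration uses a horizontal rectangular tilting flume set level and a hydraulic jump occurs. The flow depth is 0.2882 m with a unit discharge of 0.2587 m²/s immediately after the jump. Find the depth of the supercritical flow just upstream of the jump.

V₂ = q/y₂ = 0.2587/0.2882 = 0.8976 m/s; Fr₂ = V₂/√(g·y₂) = 0.5339.
Applying the sequent-depth relation in reverse, y₁/y₂ = ½[√(1 + 8Fr₂²) − 1] = ½[√3.2800 − 1] = 0.4055.
y₁ = 0.4055 × 0.2882 = 0.1169 m.

y₁ = 0.1169 m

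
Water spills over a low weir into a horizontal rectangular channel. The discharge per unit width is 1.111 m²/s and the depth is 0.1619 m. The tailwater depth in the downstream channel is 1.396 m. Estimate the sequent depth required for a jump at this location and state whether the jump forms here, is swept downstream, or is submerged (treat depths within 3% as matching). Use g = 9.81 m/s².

V₁ = q/y₁ = 1.111/0.1619 = 6.862 m/s. Fr₁ = V₁/√(g·y₁) = 6.862/√(9.81×0.1619) = 5.445.
Bélanger equation: y₂/y₁ = ½[√(1 + 8Fr₁²) − 1] = ½[√238.20 − 1] = 7.217.
y₂ = 7.217 × 0.1619 = 1.168 m.
Tailwater y_tw = 1.396 m: y_tw > y₂, so the jump is submerged.

y₂ = 1.168 m; the jump is submerged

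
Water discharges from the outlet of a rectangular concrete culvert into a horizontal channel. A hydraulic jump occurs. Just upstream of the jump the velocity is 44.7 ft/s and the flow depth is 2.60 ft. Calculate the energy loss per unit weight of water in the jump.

ΔE = 16.2 ft

Fr₁ = V₁/√(g·y₁) = 44.7/√(32.2×2.60) = 4.89.
From the momentum equation for a rectangular channel, y₂/y₁ = ½[√(1 + 8Fr₁²) − 1] = ½[√191.9 − 1] = 6.43.
y₂ = 6.43 × 2.60 = 16.7 ft.
q = V₁·y₁ = 44.7 × 2.60 = 116 ft²/s. V₂ = q/y₂ = 116/16.7 = 6.96 ft/s. E₁ = y₁ + V₁²/2g = 33.6 ft; E₂ = y₂ + V₂²/2g = 17.5 ft. ΔE = E₁ − E₂ = 16.2 ft.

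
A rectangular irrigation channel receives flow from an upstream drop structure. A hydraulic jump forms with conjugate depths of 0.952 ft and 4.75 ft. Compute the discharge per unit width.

For a rectangular channel the momentum equation gives q² = ½·g·y₁·y₂·(y₁ + y₂) = ½×32.2×0.952×4.75×5.70 = 415.
q = √415 = 20.4 ft²/s.

q = 20.4 ft²/s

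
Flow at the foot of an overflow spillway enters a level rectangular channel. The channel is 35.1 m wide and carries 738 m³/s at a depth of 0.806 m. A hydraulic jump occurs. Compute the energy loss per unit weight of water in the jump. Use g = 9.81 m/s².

ΔE = 25.1 m

q = Q/b = 738/35.1 = 21.0 m²/s; V₁ = q/y₁ = 26.1 m/s. Fr₁ = V₁/√(g·y₁) = 9.28.
Conjugate-depth relation: y₂/y₁ = ½[√(1 + 8Fr₁²) − 1] = ½[√689.5 − 1] = 12.6.
y₂ = 12.6 × 0.806 = 10.2 m.
Head loss: ΔE = (y₂ − y₁)³/(4y₁y₂) = (10.2 − 0.806)³/(4×0.806×10.2) = 824/32.8 = 25.1 m.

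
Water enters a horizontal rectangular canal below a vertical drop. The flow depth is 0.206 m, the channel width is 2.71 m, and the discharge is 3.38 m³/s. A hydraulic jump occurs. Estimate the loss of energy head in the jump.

ΔE = 0.872 m

q = Q/b = 3.38/2.71 = 1.25 m²/s; V₁ = q/y₁ = 6.05 m/s. Fr₁ = V₁/√(g·y₁) = 4.26.
By Bélanger, y₂/y₁ = ½[√(1 + 8Fr₁²) − 1] = ½[√146.1 − 1] = 5.54.
y₂ = 5.54 × 0.206 = 1.14 m.
Head loss: ΔE = (y₂ − y₁)³/(4y₁y₂) = (1.14 − 0.206)³/(4×0.206×1.14) = 0.820/0.941 = 0.872 m.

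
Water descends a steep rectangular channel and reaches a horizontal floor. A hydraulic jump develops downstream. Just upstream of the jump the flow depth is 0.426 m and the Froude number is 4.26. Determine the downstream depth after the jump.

Fr₁ = 4.26 (given).
Bélanger equation: y₂/y₁ = ½[√(1 + 8Fr₁²) − 1] = ½[√146.2 − 1] = 5.55.
y₂ = 5.55 × 0.426 = 2.36 m.

y₂ = 2.36 m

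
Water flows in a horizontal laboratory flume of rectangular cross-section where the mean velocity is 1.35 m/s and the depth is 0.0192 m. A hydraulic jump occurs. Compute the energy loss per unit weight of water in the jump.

Fr₁ = V₁/√(g·y₁) = 1.35/√(9.81×0.0192) = 3.11.
Conjugate-depth relation: y₂/y₁ = ½[√(1 + 8Fr₁²) − 1] = ½[√78.41 − 1] = 3.93.
y₂ = 3.93 × 0.0192 = 0.0754 m.
q = V₁·y₁ = 1.35 × 0.0192 = 0.0259 m²/s. V₂ = q/y₂ = 0.0259/0.0754 = 0.344 m/s. E₁ = y₁ + V₁²/2g = 0.112 m; E₂ = y₂ + V₂²/2g = 0.0814 m. ΔE = E₁ − E₂ = 0.0307 m.

ΔE = 0.0307 m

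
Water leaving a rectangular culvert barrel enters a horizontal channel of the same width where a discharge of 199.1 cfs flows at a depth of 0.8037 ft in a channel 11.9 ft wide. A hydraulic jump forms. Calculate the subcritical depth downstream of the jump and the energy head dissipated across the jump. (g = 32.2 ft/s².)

q = Q/b = 199.1/11.9 = 16.73 ft²/s; V₁ = q/y₁ = 20.82 ft/s. Fr₁ = V₁/√(g·y₁) = 4.092.
Conjugate-depth relation: y₂/y₁ = ½[√(1 + 8Fr₁²) − 1] = ½[√134.97 − 1] = 5.309.
y₂ = 5.309 × 0.8037 = 4.267 ft.
V₂ = q/y₂ = 16.73/4.267 = 3.921 ft/s. E₁ = y₁ + V₁²/2g = 7.533 ft; E₂ = y₂ + V₂²/2g = 4.505 ft. ΔE = E₁ − E₂ = 3.028 ft.

y₂ = 4.267 ft; ΔE = 3.028 ft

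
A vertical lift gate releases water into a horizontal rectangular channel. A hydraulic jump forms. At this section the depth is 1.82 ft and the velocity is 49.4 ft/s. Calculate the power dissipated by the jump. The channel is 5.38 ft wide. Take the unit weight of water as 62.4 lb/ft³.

Fr₁ = V₁/√(g·y₁) = 49.4/√(32.2×1.82) = 6.45.
From the momentum equation for a rectangular channel, y₂/y₁ = ½[√(1 + 8Fr₁²) − 1] = ½[√334.1 − 1] = 8.64.
y₂ = 8.64 × 1.82 = 15.7 ft.
q = V₁·y₁ = 49.4 × 1.82 = 89.9 ft²/s. V₂ = q/y₂ = 89.9/15.7 = 5.72 ft/s. E₁ = y₁ + V₁²/2g = 39.7 ft; E₂ = y₂ + V₂²/2g = 16.2 ft. ΔE = E₁ − E₂ = 23.5 ft.
Q = q·b = 89.9 × 5.38 = 484 cfs. P = γ·Q·ΔE/550 = 62.4 × 484 × 23.5 / 550 = 1289 hp.

P = 1289 hp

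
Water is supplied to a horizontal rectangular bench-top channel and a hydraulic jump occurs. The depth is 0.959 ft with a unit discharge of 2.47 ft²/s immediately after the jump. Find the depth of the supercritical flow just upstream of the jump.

V₂ = q/y₂ = 2.47/0.959 = 2.58 ft/s; Fr₂ = V₂/√(g·y₂) = 0.463.
From the momentum equation (using Fr₂), y₁/y₂ = ½[√(1 + 8Fr₂²) − 1] = ½[√2.719 − 1] = 0.324.
y₁ = 0.324 × 0.959 = 0.311 ft.

y₁ = 0.311 ft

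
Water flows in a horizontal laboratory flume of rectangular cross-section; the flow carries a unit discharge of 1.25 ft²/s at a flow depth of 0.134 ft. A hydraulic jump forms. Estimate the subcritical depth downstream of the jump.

y₂ = 0.787 ft

V₁ = q/y₁ = 1.25/0.134 = 9.33 ft/s. Fr₁ = V₁/√(g·y₁) = 9.33/√(32.2×0.134) = 4.49.
By Bélanger, y₂/y₁ = ½[√(1 + 8Fr₁²) − 1] = ½[√162.3 − 1] = 5.87.
y₂ = 5.87 × 0.134 = 0.787 ft.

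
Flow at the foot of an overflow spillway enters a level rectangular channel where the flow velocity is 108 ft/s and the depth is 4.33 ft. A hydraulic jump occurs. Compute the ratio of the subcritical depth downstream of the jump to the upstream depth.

Fr₁ = V₁/√(g·y₁) = 108/√(32.2×4.33) = 9.15.
Sequent-depth ratio: y₂/y₁ = ½[√(1 + 8Fr₁²) − 1] = ½[√670.3 − 1] = 12.4.

y₂/y₁ = 12.4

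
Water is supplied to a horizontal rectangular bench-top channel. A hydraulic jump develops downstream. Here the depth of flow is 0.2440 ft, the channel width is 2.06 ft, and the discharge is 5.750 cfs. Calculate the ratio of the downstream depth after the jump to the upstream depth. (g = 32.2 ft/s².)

y₂/y₁ = 5.293

q = Q/b = 5.750/2.06 = 2.791 ft²/s; V₁ = q/y₁ = 11.44 ft/s. Fr₁ = V₁/√(g·y₁) = 4.081.
Conjugate-depth relation: y₂/y₁ = ½[√(1 + 8Fr₁²) − 1] = ½[√134.25 − 1] = 5.293.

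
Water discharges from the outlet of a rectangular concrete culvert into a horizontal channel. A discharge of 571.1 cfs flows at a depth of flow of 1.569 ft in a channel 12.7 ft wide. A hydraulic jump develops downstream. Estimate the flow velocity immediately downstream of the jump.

q = Q/b = 571.1/12.7 = 44.97 ft²/s; V₁ = q/y₁ = 28.66 ft/s. Fr₁ = V₁/√(g·y₁) = 4.032.
Sequent-depth ratio: y₂/y₁ = ½[√(1 + 8Fr₁²) − 1] = ½[√131.07 − 1] = 5.224.
y₂ = 5.224 × 1.569 = 8.197 ft.
V₂ = q/y₂ = 44.97/8.197 = 5.486 ft/s.

V₂ = 5.486 ft/s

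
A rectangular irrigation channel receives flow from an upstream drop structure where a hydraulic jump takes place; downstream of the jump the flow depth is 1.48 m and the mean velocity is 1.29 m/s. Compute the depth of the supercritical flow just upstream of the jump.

Fr₂ = V₂/√(g·y₂) = 1.29/√(9.81×1.48) = 0.339.
From the momentum equation (using Fr₂), y₁/y₂ = ½[√(1 + 8Fr₂²) − 1] = ½[√1.917 − 1] = 0.192.
y₁ = 0.192 × 1.48 = 0.285 m.

y₁ = 0.285 m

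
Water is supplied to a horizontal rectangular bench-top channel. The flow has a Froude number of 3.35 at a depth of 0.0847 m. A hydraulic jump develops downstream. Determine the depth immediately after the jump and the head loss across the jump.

Fr₁ = 3.35 (given).
From the momentum equation for a rectangular channel, y₂/y₁ = ½[√(1 + 8Fr₁²) − 1] = ½[√90.78 − 1] = 4.26.
y₂ = 4.26 × 0.0847 = 0.361 m.
Head loss: ΔE = (y₂ − y₁)³/(4y₁y₂) = (0.361 − 0.0847)³/(4×0.0847×0.361) = 0.0211/0.122 = 0.173 m.

y₂ = 0.361 m; ΔE = 0.173 m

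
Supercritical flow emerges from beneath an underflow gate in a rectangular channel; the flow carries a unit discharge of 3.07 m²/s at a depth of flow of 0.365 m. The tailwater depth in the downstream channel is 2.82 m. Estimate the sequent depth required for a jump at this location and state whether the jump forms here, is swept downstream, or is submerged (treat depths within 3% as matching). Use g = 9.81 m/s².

y₂ = 2.12 m; the jump is submerged

V₁ = q/y₁ = 3.07/0.365 = 8.41 m/s. Fr₁ = V₁/√(g·y₁) = 8.41/√(9.81×0.365) = 4.44.
Sequent-depth ratio: y₂/y₁ = ½[√(1 + 8Fr₁²) − 1] = ½[√159.1 − 1] = 5.81.
y₂ = 5.81 × 0.365 = 2.12 m.
Tailwater y_tw = 2.82 m: y_tw > y₂, so the jump is submerged.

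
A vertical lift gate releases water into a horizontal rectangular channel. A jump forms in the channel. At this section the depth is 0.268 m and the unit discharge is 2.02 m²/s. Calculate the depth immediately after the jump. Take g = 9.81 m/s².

y₂ = 1.63 m

V₁ = q/y₁ = 2.02/0.268 = 7.54 m/s. Fr₁ = V₁/√(g·y₁) = 7.54/√(9.81×0.268) = 4.65.
From the momentum equation for a rectangular channel, y₂/y₁ = ½[√(1 + 8Fr₁²) − 1] = ½[√173.9 − 1] = 6.09.
y₂ = 6.09 × 0.268 = 1.63 m.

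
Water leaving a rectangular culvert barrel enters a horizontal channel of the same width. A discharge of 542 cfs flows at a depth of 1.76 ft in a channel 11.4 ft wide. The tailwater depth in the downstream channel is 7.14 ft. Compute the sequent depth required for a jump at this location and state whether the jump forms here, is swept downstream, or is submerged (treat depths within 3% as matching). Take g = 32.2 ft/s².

y₂ = 8.09 ft; the jump is swept downstream

q = Q/b = 542/11.4 = 47.5 ft²/s; V₁ = q/y₁ = 27.0 ft/s. Fr₁ = V₁/√(g·y₁) = 3.59.
Bélanger equation: y₂/y₁ = ½[√(1 + 8Fr₁²) − 1] = ½[√104.0 − 1] = 4.60.
y₂ = 4.60 × 1.76 = 8.09 ft.
Tailwater y_tw = 7.14 ft: y_tw < y₂, so the jump is swept downstream.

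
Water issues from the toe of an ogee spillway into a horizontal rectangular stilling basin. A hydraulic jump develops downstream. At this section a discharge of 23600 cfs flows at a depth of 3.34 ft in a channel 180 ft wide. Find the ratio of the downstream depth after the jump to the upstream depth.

y₂/y₁ = 4.88

q = Q/b = 23600/180 = 131 ft²/s; V₁ = q/y₁ = 39.3 ft/s. Fr₁ = V₁/√(g·y₁) = 3.79.
Bélanger equation: y₂/y₁ = ½[√(1 + 8Fr₁²) − 1] = ½[√115.6 − 1] = 4.88.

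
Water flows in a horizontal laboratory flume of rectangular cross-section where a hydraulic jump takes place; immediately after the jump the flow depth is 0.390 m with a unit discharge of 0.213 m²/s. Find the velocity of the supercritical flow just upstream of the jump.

V₁ = 3.98 m/s

V₂ = q/y₂ = 0.213/0.390 = 0.546 m/s; Fr₂ = V₂/√(g·y₂) = 0.279.
The Bélanger relation is symmetric: y₁/y₂ = ½[√(1 + 8Fr₂²) − 1] = ½[√1.624 − 1] = 0.137.
y₁ = 0.137 × 0.390 = 0.0535 m.
V₁ = q/y₁ = 0.213/0.0535 = 3.98 m/s.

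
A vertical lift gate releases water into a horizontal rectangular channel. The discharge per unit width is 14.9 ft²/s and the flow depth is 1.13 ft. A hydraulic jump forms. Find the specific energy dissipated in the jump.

ΔE = 0.466 ft

V₁ = q/y₁ = 14.9/1.13 = 13.2 ft/s. Fr₁ = V₁/√(g·y₁) = 13.2/√(32.2×1.13) = 2.19.
From the momentum equation for a rectangular channel, y₂/y₁ = ½[√(1 + 8Fr₁²) − 1] = ½[√39.23 − 1] = 2.63.
y₂ = 2.63 × 1.13 = 2.97 ft.
V₂ = q/y₂ = 14.9/2.97 = 5.01 ft/s. E₁ = y₁ + V₁²/2g = 3.83 ft; E₂ = y₂ + V₂²/2g = 3.36 ft. ΔE = E₁ − E₂ = 0.466 ft.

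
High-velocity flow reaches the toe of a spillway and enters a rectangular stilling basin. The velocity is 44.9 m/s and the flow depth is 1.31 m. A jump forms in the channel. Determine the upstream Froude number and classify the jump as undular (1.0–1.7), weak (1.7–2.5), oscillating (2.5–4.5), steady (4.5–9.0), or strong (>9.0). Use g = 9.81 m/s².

Fr₁ = V₁/√(g·y₁) = 44.9/√(9.81×1.31) = 12.5.
Fr₁ = 12.5 lies in the strong range.

Fr₁ = 12.5; strong jump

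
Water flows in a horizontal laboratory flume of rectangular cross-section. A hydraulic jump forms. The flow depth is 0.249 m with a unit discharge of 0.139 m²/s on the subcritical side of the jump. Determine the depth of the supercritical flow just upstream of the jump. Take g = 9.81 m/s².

y₁ = 0.0525 m

V₂ = q/y₂ = 0.139/0.249 = 0.558 m/s; Fr₂ = V₂/√(g·y₂) = 0.357.
From the momentum equation (using Fr₂), y₁/y₂ = ½[√(1 + 8Fr₂²) − 1] = ½[√2.021 − 1] = 0.211.
y₁ = 0.211 × 0.249 = 0.0525 m.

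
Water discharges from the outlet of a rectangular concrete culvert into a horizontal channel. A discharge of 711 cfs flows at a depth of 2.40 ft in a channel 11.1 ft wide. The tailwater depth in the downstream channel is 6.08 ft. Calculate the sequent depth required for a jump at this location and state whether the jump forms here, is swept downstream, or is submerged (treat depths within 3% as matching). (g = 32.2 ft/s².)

q = Q/b = 711/11.1 = 64.1 ft²/s; V₁ = q/y₁ = 26.7 ft/s. Fr₁ = V₁/√(g·y₁) = 3.04.
Conjugate-depth relation: y₂/y₁ = ½[√(1 + 8Fr₁²) − 1] = ½[√74.74 − 1] = 3.82.
y₂ = 3.82 × 2.40 = 9.17 ft.
Tailwater y_tw = 6.08 ft: y_tw < y₂, so the jump is swept downstream.

y₂ = 9.17 ft; the jump is swept downstream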